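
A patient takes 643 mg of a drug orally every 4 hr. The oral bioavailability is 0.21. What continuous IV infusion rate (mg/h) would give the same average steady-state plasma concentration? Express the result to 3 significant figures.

Equivalent systemic input: infusion rate = F·D/τ.
Rate = 0.21 × 643 / 4 = 33.76 mg/h

33.8 mg/h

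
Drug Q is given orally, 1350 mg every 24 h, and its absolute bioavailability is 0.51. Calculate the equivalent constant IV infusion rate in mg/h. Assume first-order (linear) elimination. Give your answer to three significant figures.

Equivalent systemic input: infusion rate = F·D/τ.
Rate = 0.51 × 1350 / 24 = 28.69 mg/h

28.7 mg/h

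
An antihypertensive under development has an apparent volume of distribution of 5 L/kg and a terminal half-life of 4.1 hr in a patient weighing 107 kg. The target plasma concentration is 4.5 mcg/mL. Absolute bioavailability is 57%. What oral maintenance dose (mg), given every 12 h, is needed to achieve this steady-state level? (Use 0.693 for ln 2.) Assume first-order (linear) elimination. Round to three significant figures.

8570 mg

Vd = 5 L/kg × 107 kg = 535.0 L
CL = 0.693 × Vd / t½ = 0.693 × 535.0 / 4.1 = 90.43 L/h
D = CL × Css × τ / F = 90.43 × 4.5 × 12 / 0.57 = 8567 mg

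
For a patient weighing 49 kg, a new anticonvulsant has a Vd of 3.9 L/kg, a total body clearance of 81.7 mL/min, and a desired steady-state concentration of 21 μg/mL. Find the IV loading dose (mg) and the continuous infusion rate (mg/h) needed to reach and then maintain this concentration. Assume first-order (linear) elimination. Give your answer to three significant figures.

(a) 4010 mg; (b) 103 mg/h

Total Vd = 3.9 × 49 = 191.1 L
LD = Vd · C_target = 191.1 × 21 = 4013 mg
CL = 81.7 mL/min = 81.7 × 0.06 = 4.902 L/h
Infusion rate = 4.902 L/h × 21 mg/L = 102.9 mg/h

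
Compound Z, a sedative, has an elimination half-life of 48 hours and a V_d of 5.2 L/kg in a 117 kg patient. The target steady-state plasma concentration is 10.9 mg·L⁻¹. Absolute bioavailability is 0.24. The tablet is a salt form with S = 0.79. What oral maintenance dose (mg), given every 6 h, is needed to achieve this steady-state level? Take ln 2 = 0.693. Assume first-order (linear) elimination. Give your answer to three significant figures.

Total Vd = 5.2 × 117 = 608.4 L
CL = 0.693 × Vd / t½ = 0.693 × 608.4 / 48 = 8.784 L/h
D = CL × Css × τ / F / S = 8.784 × 10.9 × 6 / 0.24 / 0.79 = 3030 mg

3030 mg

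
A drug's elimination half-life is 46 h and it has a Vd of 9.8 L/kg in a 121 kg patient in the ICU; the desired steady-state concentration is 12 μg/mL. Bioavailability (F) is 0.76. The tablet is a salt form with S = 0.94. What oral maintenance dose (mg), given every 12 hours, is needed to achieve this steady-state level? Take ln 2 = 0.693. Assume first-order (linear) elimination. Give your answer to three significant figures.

3600 mg

Total Vd = 9.8 × 121 = 1186 L
CL = 0.693 × Vd / t½ = 0.693 × 1186 / 46 = 17.87 L/h
D = CL × Css × τ / F / S = 17.87 × 12 × 12 / 0.76 / 0.94 = 3602 mg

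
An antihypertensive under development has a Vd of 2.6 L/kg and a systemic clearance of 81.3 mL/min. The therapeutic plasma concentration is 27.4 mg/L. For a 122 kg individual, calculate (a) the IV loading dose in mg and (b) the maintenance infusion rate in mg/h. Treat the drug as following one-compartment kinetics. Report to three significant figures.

(a) 8690 mg; (b) 134 mg/h

Vd = 2.6 L/kg × 122 kg = 317.2 L
LD = Vd · C_target = 317.2 × 27.4 = 8691 mg
CL = 81.3 mL/min = 81.3 × 0.06 = 4.878 L/h
Infusion rate = 4.878 L/h × 27.4 mg/L = 133.7 mg/h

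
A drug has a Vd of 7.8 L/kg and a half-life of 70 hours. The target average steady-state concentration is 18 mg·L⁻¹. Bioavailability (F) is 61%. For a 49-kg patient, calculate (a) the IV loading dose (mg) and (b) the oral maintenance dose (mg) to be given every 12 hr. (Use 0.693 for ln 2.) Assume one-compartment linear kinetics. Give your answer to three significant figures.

Vd(total) = 49 kg × 7.8 L/kg = 382.2 L
LD = Vd × C = 382.2 × 18 = 6880 mg
CL = 0.693 × Vd / t½ = 0.693 × 382.2 / 70 = 3.784 L/h
D = CL × Css × τ / F = 3.784 × 18 × 12 / 0.61 = 1340 mg

(a) 6880 mg; (b) 1340 mg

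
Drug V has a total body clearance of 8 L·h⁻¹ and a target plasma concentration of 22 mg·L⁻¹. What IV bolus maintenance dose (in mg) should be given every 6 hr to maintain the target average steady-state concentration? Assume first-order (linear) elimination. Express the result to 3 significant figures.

D = CL × Css × τ = 8.000 × 22 × 6 = 1056 mg

1060 mg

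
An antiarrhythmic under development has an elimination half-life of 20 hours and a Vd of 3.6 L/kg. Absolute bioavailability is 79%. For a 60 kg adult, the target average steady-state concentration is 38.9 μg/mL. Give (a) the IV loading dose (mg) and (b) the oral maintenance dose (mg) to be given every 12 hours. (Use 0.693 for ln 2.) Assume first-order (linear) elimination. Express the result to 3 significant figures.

(a) 8400 mg; (b) 4420 mg

Vd = 3.6 L/kg × 60 kg = 216.0 L
LD = Vd × C = 216.0 × 38.9 = 8402 mg
CL = 0.693 × Vd / t½ = 0.693 × 216.0 / 20 = 7.484 L/h
D = CL × Css × τ / F = 7.484 × 38.9 × 12 / 0.79 = 4422 mg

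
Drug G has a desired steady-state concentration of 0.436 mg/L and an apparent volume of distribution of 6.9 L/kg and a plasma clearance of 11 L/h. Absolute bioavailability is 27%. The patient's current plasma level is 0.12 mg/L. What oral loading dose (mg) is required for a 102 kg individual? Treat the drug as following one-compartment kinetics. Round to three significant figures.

824 mg

Total Vd = 6.9 × 102 = 703.8 L
LD is governed by Vd — clearance does not enter the loading-dose calculation.
Concentration deficit ΔC = 0.436 − 0.12 = 0.3160 mg/L
LD = Vd × ΔC / F = 703.8 × 0.3160 / 0.27 = 823.7 mg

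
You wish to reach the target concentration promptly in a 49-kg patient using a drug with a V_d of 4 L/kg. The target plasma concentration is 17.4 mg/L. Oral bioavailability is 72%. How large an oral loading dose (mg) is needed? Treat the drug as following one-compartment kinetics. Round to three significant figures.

4740 mg

Total Vd = 4 × 49 = 196.0 L
LD = Vd × C / F = 196.0 × 17.40 / 0.72 = 4737 mg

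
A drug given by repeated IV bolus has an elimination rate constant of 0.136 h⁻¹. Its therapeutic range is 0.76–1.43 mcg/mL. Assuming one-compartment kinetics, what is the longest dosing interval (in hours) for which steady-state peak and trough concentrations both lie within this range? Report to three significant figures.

Between IV bolus doses, concentration decays as C = C₀·e^(−kτ), so C_peak/C_trough = e^(kτ).
τ_max = ln(C_peak/C_trough) / k = ln(1.43/0.76) / 0.1360 = 0.6321 / 0.1360 = 4.648 h

4.65 h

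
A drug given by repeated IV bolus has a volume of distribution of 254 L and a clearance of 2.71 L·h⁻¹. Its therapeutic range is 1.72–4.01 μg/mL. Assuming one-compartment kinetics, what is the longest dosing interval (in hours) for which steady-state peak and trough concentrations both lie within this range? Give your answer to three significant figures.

k = CL / Vd = 2.710 / 254.0 = 0.01067 h⁻¹
Between IV bolus doses, concentration decays as C = C₀·e^(−kτ), so C_peak/C_trough = e^(kτ).
τ_max = ln(C_peak/C_trough) / k = ln(4.01/1.72) / 0.01067 = 0.8465 / 0.01067 = 79.33 h

79.3 h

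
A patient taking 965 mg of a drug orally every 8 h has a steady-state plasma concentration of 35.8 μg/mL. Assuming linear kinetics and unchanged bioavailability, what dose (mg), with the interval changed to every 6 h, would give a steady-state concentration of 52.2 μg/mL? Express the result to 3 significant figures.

1060 mg

With linear kinetics, Css is proportional to dose rate (D/τ) at fixed clearance.
D₂ = D₁ × (Css,target / Css,current) × (τ₂/τ₁) = 965 × (52.2/35.8) × (6/8) = 1055 mg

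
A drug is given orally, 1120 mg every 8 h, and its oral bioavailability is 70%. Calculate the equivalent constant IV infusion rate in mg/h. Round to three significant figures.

98.0 mg/h

Equivalent systemic input: infusion rate = F·D/τ.
Rate = 0.7 × 1120 / 8 = 98.00 mg/h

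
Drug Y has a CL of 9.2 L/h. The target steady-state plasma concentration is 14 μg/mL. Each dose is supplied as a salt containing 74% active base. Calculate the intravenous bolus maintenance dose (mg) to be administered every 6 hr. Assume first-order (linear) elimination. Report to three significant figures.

1040 mg

At steady state, dose per interval replaces the amount cleared in that interval: S·D/τ = CL·Css.
D = CL × Css × τ / S = 9.200 × 14 × 6 / 0.74 = 1044 mg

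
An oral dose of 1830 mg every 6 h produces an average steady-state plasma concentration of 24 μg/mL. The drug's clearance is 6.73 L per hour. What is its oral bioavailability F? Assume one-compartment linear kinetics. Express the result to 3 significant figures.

F·D/τ = CL·Css at steady state → F = CL·Css·τ / D.
F = 6.73 × 24 × 6 / 1830 = 0.530

0.530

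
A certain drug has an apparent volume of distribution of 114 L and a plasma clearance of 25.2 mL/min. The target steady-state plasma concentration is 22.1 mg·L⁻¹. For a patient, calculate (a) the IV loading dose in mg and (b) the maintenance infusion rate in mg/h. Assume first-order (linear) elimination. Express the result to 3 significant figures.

(a) 2520 mg; (b) 33.4 mg/h

Loading: fill Vd to C_target → 114.0 L × 22.1 mg/L = 2519 mg
Convert clearance: 25.2 mL/min × 60 min/h ÷ 1000 mL/L = 1.512 L/h
Maintenance infusion rate = CL × Css = 1.512 × 22.1 = 33.42 mg/h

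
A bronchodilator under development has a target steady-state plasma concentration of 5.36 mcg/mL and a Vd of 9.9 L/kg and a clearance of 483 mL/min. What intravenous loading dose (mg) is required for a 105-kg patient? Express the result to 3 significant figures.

Vd = 9.9 L/kg × 105 kg = 1040 L
The loading dose fills Vd to the target concentration.
LD = Vd × C = 1040 × 5.360 = 5574 mg

5570 mg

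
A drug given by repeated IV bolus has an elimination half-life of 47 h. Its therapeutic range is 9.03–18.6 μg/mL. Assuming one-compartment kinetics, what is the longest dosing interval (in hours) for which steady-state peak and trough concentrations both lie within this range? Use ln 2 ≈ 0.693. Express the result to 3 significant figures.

k = 0.693 / t½ = 0.693 / 47 = 0.01474 h⁻¹
Between IV bolus doses, concentration decays as C = C₀·e^(−kτ), so C_peak/C_trough = e^(kτ).
τ_max = ln(C_peak/C_trough) / k = ln(18.6/9.03) / 0.01474 = 0.7226 / 0.01474 = 49.02 h

49.0 h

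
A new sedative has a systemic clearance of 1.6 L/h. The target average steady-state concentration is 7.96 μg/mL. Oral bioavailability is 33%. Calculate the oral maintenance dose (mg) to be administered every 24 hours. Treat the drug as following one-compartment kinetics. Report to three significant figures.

D = CL × Css × τ / F = 1.600 × 7.96 × 24 / 0.33 = 926.3 mg

926 mg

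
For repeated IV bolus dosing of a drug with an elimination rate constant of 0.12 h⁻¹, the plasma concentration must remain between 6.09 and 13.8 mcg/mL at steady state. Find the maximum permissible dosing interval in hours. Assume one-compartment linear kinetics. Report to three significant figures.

Between IV bolus doses, concentration decays as C = C₀·e^(−kτ), so C_peak/C_trough = e^(kτ).
τ_max = ln(C_peak/C_trough) / k = ln(13.8/6.09) / 0.1200 = 0.8180 / 0.1200 = 6.817 h

6.82 h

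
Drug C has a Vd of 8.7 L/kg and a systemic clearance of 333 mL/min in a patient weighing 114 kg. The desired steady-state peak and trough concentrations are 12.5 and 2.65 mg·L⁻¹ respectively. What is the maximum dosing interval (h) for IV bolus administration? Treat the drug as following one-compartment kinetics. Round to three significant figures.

77.0 h

Vd(total) = 114 kg × 8.7 L/kg = 991.8 L
Convert clearance: 333 mL/min × 60 min/h ÷ 1000 mL/L = 19.98 L/h
k = CL / Vd = 19.98 / 991.8 = 0.02015 h⁻¹
Between IV bolus doses, concentration decays as C = C₀·e^(−kτ), so C_peak/C_trough = e^(kτ).
τ_max = ln(C_peak/C_trough) / k = ln(12.5/2.65) / 0.02015 = 1.551 / 0.02015 = 76.97 h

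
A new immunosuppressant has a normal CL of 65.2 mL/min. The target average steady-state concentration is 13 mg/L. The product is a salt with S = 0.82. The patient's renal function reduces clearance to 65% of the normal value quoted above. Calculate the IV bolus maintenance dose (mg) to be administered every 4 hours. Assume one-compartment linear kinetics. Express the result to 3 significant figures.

Convert clearance: 65.2 mL/min × 60 min/h ÷ 1000 mL/L = 3.912 L/h
Patient clearance = 0.65 × 3.912 = 2.543 L/h
D = CL × Css × τ / S = 2.543 × 13 × 4 / 0.82 = 161.3 mg

161 mg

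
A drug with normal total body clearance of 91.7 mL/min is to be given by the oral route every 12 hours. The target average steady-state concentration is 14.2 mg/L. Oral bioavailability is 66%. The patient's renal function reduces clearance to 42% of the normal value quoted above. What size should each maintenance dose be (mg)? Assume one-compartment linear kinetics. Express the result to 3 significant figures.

Convert clearance: 91.7 mL/min × 60 min/h ÷ 1000 mL/L = 5.502 L/h
Patient clearance = 0.42 × 5.502 = 2.311 L/h
D = CL × Css × τ / F = 2.311 × 14.2 × 12 / 0.66 = 596.7 mg

597 mg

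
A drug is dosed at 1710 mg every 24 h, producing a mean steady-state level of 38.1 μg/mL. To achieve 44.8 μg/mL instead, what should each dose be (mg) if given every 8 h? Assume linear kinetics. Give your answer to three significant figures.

670 mg

For first-order elimination, Css ∝ F·D/(CL·τ); F and CL are unchanged, so Css ∝ D/τ.
D₂ = D₁ × (Css,target / Css,current) × (τ₂/τ₁) = 1710 × (44.8/38.1) × (8/24) = 670.2 mg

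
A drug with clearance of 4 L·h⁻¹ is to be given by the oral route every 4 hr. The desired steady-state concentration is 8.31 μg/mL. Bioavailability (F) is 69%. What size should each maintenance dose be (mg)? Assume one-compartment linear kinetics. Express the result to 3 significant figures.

193 mg

D = CL × Css × τ / F = 4.000 × 8.31 × 4 / 0.69 = 192.7 mg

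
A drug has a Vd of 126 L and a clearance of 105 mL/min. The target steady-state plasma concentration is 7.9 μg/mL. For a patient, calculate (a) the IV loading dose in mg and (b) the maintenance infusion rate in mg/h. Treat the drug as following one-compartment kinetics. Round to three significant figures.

Loading: fill Vd to C_target → 126.0 L × 7.9 mg/L = 995.4 mg
CL = 105 mL/min × 60/1000 = 6.300 L/h
Maintenance: replace elimination → rate = CL × Css = 6.300 × 7.9 = 49.77 mg/h

(a) 995 mg; (b) 49.8 mg/h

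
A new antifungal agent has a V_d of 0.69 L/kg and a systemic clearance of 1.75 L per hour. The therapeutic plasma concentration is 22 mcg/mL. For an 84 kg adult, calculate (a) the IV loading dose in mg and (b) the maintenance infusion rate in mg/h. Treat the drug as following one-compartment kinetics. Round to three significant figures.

(a) 1280 mg; (b) 38.5 mg/h

Vd(total) = 84 kg × 0.69 L/kg = 57.96 L
LD = Vd · C_target = 57.96 × 22 = 1275 mg
Maintenance infusion rate = CL × Css = 1.750 × 22 = 38.50 mg/h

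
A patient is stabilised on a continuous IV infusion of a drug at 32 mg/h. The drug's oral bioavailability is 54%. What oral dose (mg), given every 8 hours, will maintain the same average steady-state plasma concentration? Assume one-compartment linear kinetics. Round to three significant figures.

474 mg

To maintain the same Css, the systemic dosing rate must be unchanged: F·D/τ = infusion rate.
D = rate × τ / F = 32 × 8 / 0.54 = 474.1 mg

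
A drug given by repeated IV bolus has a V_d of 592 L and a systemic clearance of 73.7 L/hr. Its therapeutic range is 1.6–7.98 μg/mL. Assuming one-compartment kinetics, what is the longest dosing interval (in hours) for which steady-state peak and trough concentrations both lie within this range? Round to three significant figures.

k = CL / Vd = 73.70 / 592.0 = 0.1245 h⁻¹
Between IV bolus doses, concentration decays as C = C₀·e^(−kτ), so C_peak/C_trough = e^(kτ).
τ_max = ln(C_peak/C_trough) / k = ln(7.98/1.6) / 0.1245 = 1.607 / 0.1245 = 12.91 h

12.9 h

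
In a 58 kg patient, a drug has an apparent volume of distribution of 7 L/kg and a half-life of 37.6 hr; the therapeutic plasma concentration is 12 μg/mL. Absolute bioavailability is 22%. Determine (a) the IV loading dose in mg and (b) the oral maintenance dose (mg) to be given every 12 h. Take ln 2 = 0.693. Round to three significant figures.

Vd(total) = 58 kg × 7 L/kg = 406.0 L
LD = Vd × C = 406.0 × 12 = 4872 mg
CL = 0.693 × Vd / t½ = 0.693 × 406.0 / 37.6 = 7.483 L/h
D = CL × Css × τ / F = 7.483 × 12 × 12 / 0.22 = 4898 mg

(a) 4870 mg; (b) 4900 mg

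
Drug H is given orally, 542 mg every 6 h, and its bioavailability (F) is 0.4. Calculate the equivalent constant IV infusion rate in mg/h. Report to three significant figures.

36.1 mg/h

Equivalent systemic input: infusion rate = F·D/τ.
Rate = 0.4 × 542 / 6 = 36.13 mg/h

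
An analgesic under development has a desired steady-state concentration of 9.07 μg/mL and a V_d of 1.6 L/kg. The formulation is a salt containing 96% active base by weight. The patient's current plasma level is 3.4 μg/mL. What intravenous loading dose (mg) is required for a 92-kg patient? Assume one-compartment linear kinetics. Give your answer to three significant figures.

869 mg

Vd(total) = 92 kg × 1.6 L/kg = 147.2 L
Concentration deficit ΔC = 9.07 − 3.4 = 5.670 mg/L
LD = Vd × ΔC / S = 147.2 × 5.670 / 0.96 = 869.4 mg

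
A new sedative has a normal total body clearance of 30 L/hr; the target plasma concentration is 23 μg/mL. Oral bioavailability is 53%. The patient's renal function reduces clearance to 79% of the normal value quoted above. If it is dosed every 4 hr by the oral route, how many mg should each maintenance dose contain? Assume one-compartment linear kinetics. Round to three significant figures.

Patient clearance = 0.79 × 30.00 = 23.70 L/h
D = CL × Css × τ / F = 23.70 × 23 × 4 / 0.53 = 4114 mg

4110 mg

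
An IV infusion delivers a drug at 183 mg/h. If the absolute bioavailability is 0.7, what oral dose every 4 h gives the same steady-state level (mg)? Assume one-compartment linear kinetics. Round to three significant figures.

1050 mg

To maintain the same Css, the systemic dosing rate must be unchanged: F·D/τ = infusion rate.
D = rate × τ / F = 183 × 4 / 0.7 = 1046 mg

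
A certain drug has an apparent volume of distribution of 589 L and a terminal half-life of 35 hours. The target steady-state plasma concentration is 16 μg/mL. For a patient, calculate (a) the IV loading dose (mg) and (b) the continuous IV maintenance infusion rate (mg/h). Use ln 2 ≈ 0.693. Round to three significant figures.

LD = Vd × C = 589.0 × 16 = 9424 mg
CL = 0.693 × Vd / t½ = 0.693 × 589.0 / 35 = 11.66 L/h
Infusion rate = CL × Css = 11.66 × 16 = 186.6 mg/h

(a) 9420 mg; (b) 187 mg/h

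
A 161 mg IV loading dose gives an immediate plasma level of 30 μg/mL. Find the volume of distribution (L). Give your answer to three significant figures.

Immediately after an IV bolus, C₀ = Dose / Vd, so Vd = Dose / C₀.
Vd = 161 / 30 = 5.367 L

5.37 L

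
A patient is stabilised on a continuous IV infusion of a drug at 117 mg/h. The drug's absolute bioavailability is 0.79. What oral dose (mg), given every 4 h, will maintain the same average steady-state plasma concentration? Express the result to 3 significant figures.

To maintain the same Css, the systemic dosing rate must be unchanged: F·D/τ = infusion rate.
D = rate × τ / F = 117 × 4 / 0.79 = 592.4 mg

592 mg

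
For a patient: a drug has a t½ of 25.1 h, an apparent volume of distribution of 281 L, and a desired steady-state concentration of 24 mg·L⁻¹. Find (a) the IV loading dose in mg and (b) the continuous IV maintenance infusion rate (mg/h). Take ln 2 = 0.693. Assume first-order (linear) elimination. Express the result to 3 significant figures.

(a) 6740 mg; (b) 186 mg/h

LD = Vd × C = 281.0 × 24 = 6744 mg
CL = 0.693 × Vd / t½ = 0.693 × 281.0 / 25.1 = 7.758 L/h
Infusion rate = CL × Css = 7.758 × 24 = 186.2 mg/h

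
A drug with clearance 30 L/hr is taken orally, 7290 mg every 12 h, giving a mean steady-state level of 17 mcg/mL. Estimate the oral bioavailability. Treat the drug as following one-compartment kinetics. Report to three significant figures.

0.840

F·D/τ = CL·Css at steady state → F = CL·Css·τ / D.
F = 30 × 17 × 12 / 7290 = 0.840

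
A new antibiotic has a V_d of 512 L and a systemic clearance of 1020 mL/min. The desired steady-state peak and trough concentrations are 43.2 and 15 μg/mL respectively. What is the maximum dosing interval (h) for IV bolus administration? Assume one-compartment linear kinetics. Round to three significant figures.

CL = 1020 mL/min × 60/1000 = 61.20 L/h
k = CL / Vd = 61.20 / 512.0 = 0.1195 h⁻¹
Between IV bolus doses, concentration decays as C = C₀·e^(−kτ), so C_peak/C_trough = e^(kτ).
τ_max = ln(C_peak/C_trough) / k = ln(43.2/15) / 0.1195 = 1.058 / 0.1195 = 8.854 h

8.85 h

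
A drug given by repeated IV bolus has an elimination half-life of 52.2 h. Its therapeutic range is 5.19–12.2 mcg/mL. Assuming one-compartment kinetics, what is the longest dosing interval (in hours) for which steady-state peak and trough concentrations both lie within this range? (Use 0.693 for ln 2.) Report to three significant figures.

k = 0.693 / t½ = 0.693 / 52.2 = 0.01328 h⁻¹
Between IV bolus doses, concentration decays as C = C₀·e^(−kτ), so C_peak/C_trough = e^(kτ).
τ_max = ln(C_peak/C_trough) / k = ln(12.2/5.19) / 0.01328 = 0.8547 / 0.01328 = 64.36 h

64.4 h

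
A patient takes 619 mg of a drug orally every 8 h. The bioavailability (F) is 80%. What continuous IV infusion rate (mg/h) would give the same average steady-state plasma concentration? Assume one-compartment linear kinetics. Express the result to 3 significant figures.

61.9 mg/h

Equivalent systemic input: infusion rate = F·D/τ.
Rate = 0.8 × 619 / 8 = 61.90 mg/h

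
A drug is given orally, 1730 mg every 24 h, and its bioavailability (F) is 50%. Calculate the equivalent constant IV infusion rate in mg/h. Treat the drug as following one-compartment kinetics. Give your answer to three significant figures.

Equivalent systemic input: infusion rate = F·D/τ.
Rate = 0.5 × 1730 / 24 = 36.04 mg/h

36.0 mg/h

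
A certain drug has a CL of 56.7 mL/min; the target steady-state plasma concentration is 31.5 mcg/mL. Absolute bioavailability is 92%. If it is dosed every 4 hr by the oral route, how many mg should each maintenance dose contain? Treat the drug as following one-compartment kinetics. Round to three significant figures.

466 mg

CL = 56.7 mL/min = 56.7 × 0.06 = 3.402 L/h
D = CL × Css × τ / F = 3.402 × 31.5 × 4 / 0.92 = 465.9 mg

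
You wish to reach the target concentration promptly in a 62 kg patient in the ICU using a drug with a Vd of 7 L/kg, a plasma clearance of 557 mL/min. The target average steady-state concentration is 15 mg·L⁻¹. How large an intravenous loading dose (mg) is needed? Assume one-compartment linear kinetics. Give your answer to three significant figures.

Vd = 7 L/kg × 62 kg = 434.0 L
The loading dose fills Vd to the target concentration.
LD = Vd × C = 434.0 × 15.00 = 6510 mg

6510 mg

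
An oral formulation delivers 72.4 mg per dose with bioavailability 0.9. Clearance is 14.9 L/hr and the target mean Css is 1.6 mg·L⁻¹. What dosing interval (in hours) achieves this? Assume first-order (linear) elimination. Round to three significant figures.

F·D/τ = CL·Css → τ = F·D / (CL·Css).
τ = 0.9 × 72.4 / (14.9 × 1.6) = 2.733 h

2.73 h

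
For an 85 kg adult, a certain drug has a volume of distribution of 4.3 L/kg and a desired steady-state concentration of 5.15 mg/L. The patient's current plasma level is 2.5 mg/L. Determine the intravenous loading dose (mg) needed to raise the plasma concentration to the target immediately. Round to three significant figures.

Total Vd = 4.3 × 85 = 365.5 L
The loading dose fills Vd to the target concentration.
Concentration deficit ΔC = 5.15 − 2.5 = 2.650 mg/L
LD = Vd × ΔC = 365.5 × 2.650 = 968.6 mg

969 mg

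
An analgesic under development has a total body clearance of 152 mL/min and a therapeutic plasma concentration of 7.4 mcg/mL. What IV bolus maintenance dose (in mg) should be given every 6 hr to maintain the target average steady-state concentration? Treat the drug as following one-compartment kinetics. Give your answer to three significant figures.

405 mg

Convert clearance: 152 mL/min × 60 min/h ÷ 1000 mL/L = 9.120 L/h
D = CL × Css × τ = 9.120 × 7.4 × 6 = 404.9 mg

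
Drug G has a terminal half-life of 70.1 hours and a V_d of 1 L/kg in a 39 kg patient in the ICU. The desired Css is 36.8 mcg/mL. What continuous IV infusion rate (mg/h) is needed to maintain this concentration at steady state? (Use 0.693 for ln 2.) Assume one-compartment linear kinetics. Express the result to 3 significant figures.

Total Vd = 1 × 39 = 39.00 L
k = 0.693/70.1 = 0.009886 h⁻¹, so CL = k·Vd = 0.009886 × 39.00 = 0.3856 L/h
Infusion rate = CL × Css = 0.3856 × 36.8 = 14.19 mg/h

14.2 mg/h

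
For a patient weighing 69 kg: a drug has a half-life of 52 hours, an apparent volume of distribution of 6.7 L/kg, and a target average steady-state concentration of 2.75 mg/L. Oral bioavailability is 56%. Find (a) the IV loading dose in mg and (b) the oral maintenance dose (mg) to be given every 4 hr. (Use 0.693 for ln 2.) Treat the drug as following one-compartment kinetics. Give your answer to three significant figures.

Vd = 6.7 L/kg × 69 kg = 462.3 L
LD = Vd × C = 462.3 × 2.75 = 1271 mg
CL = 0.693 × Vd / t½ = 0.693 × 462.3 / 52 = 6.161 L/h
D = CL × Css × τ / F = 6.161 × 2.75 × 4 / 0.56 = 121.0 mg

(a) 1270 mg; (b) 121 mg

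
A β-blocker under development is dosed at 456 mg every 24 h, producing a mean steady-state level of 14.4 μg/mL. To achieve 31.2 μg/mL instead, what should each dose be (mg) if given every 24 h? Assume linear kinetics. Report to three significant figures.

988 mg

With linear kinetics, Css is proportional to dose rate (D/τ) at fixed clearance.
D₂ = D₁ × (Css,target / Css,current) = 456 × 31.2/14.4 = 988.0 mg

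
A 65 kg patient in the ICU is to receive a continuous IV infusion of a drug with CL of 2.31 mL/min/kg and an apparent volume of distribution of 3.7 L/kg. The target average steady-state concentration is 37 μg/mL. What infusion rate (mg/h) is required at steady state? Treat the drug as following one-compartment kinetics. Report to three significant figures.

333 mg/h

CL = 2.31 mL/min/kg × 65 kg = 150.2 mL/min = 150.2 × 60/1000 = 9.012 L/h
Infusion rate = CL · Css = 9.012 L/h × 37 mg/L = 333.4 mg/h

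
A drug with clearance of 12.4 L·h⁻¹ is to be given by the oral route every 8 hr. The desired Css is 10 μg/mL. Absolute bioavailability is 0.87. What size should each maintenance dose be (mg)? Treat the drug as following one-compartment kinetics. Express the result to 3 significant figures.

D = CL × Css × τ / F = 12.40 × 10 × 8 / 0.87 = 1140 mg

1140 mg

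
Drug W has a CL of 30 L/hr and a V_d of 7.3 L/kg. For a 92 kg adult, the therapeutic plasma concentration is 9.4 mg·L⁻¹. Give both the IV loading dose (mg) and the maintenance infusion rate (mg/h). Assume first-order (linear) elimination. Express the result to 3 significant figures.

(a) 6310 mg; (b) 282 mg/h

Vd = 7.3 L/kg × 92 kg = 671.6 L
Loading dose = Vd × C = 671.6 × 9.4 = 6313 mg
Maintenance: replace elimination → rate = CL × Css = 30.00 × 9.4 = 282.0 mg/h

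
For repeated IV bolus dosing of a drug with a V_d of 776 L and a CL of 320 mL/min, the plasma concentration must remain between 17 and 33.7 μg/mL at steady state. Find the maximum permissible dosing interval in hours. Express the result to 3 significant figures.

Convert clearance: 320 mL/min × 60 min/h ÷ 1000 mL/L = 19.20 L/h
k = CL / Vd = 19.20 / 776.0 = 0.02474 h⁻¹
Between IV bolus doses, concentration decays as C = C₀·e^(−kτ), so C_peak/C_trough = e^(kτ).
τ_max = ln(C_peak/C_trough) / k = ln(33.7/17) / 0.02474 = 0.6843 / 0.02474 = 27.66 h

27.7 h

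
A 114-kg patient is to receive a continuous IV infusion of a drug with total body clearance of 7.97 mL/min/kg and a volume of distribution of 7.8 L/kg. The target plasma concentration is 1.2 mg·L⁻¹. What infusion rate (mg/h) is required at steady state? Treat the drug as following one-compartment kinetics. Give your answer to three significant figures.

CL = 7.97 mL/min/kg × 114 kg = 908.6 mL/min = 908.6 × 60/1000 = 54.52 L/h
Rate = CL × Css = 54.52 × 1.2 = 65.42 mg/h

65.4 mg/h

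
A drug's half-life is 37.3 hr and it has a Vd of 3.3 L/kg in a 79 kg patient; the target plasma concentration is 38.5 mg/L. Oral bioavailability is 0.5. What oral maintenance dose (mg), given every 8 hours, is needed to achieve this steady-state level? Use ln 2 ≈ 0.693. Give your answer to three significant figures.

2980 mg

Vd = 3.3 L/kg × 79 kg = 260.7 L
k = 0.693/37.3 = 0.01858 h⁻¹, so CL = k·Vd = 0.01858 × 260.7 = 4.844 L/h
D = CL × Css × τ / F = 4.844 × 38.5 × 8 / 0.5 = 2984 mg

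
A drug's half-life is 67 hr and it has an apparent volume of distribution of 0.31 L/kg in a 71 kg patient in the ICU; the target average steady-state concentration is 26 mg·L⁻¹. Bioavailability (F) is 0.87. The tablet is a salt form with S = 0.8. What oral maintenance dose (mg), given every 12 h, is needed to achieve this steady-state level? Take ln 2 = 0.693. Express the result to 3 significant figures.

Vd = 0.31 L/kg × 71 kg = 22.01 L
k = 0.693/67 = 0.01034 h⁻¹, so CL = k·Vd = 0.01034 × 22.01 = 0.2276 L/h
D = CL × Css × τ / F / S = 0.2276 × 26 × 12 / 0.87 / 0.8 = 102.0 mg

102 mg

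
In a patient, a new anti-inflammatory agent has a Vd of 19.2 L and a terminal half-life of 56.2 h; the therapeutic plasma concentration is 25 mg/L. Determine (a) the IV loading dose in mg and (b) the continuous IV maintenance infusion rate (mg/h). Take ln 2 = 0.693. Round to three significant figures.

(a) 480 mg; (b) 5.92 mg/h

LD = Vd × C = 19.20 × 25 = 480.0 mg
CL = 0.693 × Vd / t½ = 0.693 × 19.20 / 56.2 = 0.2368 L/h
Infusion rate = CL × Css = 0.2368 × 25 = 5.920 mg/h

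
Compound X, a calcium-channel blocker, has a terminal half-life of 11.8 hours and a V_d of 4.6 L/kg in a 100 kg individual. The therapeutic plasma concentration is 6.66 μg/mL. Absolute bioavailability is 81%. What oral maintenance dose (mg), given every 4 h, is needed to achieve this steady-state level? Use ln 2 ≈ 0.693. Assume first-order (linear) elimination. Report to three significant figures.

Vd(total) = 100 kg × 4.6 L/kg = 460.0 L
CL = ln 2 · Vd / t½ = 0.693 × 460.0 / 11.8 = 27.02 L/h
D = CL × Css × τ / F = 27.02 × 6.66 × 4 / 0.81 = 888.7 mg

889 mg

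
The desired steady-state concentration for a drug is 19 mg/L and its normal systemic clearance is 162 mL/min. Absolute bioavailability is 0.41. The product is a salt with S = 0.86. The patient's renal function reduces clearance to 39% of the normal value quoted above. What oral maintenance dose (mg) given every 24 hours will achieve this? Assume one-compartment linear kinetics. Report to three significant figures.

CL = 162 mL/min = 162 × 0.06 = 9.720 L/h
Patient clearance = 0.39 × 9.720 = 3.791 L/h
D = CL × Css × τ / F / S = 3.791 × 19 × 24 / 0.41 / 0.86 = 4903 mg

4900 mg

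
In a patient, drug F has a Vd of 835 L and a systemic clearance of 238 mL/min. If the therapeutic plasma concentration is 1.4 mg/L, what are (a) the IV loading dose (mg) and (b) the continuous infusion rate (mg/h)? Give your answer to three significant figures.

(a) 1170 mg; (b) 20.0 mg/h

LD = Vd · C_target = 835.0 × 1.4 = 1169 mg
Convert clearance: 238 mL/min × 60 min/h ÷ 1000 mL/L = 14.28 L/h
Maintenance: replace elimination → rate = CL × Css = 14.28 × 1.4 = 19.99 mg/h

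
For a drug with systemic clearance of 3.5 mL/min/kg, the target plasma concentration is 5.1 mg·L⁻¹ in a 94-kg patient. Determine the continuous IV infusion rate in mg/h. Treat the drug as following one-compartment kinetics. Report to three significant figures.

101 mg/h

CL = 3.5 mL/min/kg × 94 kg = 329.0 mL/min = 329.0 × 60/1000 = 19.74 L/h
Infusion rate = CL · Css = 19.74 L/h × 5.1 mg/L = 100.7 mg/h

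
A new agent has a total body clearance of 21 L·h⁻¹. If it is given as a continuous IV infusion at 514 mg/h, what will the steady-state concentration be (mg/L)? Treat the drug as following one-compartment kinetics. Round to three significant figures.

Css = rate / CL = 514 / 21.00 = 24.48 mg/L

24.5 mg/L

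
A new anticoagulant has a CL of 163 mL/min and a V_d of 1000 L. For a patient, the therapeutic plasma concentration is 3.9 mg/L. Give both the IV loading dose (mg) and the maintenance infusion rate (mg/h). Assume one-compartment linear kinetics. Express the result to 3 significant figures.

Loading: fill Vd to C_target → 1000 L × 3.9 mg/L = 3900 mg
CL = 163 mL/min × 60/1000 = 9.780 L/h
Infusion rate = 9.780 L/h × 3.9 mg/L = 38.14 mg/h

(a) 3900 mg; (b) 38.1 mg/h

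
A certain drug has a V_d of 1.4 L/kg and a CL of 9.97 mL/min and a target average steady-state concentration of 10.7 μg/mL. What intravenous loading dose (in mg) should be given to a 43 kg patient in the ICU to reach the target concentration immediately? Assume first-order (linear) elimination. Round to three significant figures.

Vd = 1.4 L/kg × 43 kg = 60.20 L
The loading dose fills Vd to the target concentration.
LD = Vd × C = 60.20 × 10.70 = 644.1 mg

644 mg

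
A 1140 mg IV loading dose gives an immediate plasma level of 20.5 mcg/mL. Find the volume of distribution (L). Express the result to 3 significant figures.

55.6 L

Immediately after an IV bolus, C₀ = Dose / Vd, so Vd = Dose / C₀.
Vd = 1140 / 20.5 = 55.61 L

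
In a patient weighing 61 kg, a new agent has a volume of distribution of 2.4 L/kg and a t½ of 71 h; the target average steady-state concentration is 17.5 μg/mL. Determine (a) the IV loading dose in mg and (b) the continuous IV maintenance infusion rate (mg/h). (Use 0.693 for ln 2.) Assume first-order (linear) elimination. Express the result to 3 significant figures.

(a) 2560 mg; (b) 25.0 mg/h

Total Vd = 2.4 × 61 = 146.4 L
LD = Vd × C = 146.4 × 17.5 = 2562 mg
CL = 0.693 × Vd / t½ = 0.693 × 146.4 / 71 = 1.429 L/h
Infusion rate = CL × Css = 1.429 × 17.5 = 25.01 mg/h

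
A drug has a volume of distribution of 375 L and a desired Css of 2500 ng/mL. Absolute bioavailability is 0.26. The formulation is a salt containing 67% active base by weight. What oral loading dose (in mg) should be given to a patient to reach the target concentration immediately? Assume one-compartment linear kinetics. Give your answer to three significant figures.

C = 2500 ng/mL = 2.500 mg/L
LD = Vd × C / F / S = 375.0 × 2.500 / 0.26 / 0.67 = 5382 mg

5380 mg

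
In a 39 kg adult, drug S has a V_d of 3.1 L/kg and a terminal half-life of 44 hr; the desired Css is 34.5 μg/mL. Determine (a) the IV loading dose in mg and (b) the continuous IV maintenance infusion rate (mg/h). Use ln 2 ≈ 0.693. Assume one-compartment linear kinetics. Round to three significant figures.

Vd = 3.1 L/kg × 39 kg = 120.9 L
LD = Vd × C = 120.9 × 34.5 = 4171 mg
CL = 0.693 × Vd / t½ = 0.693 × 120.9 / 44 = 1.904 L/h
Infusion rate = CL × Css = 1.904 × 34.5 = 65.69 mg/h

(a) 4170 mg; (b) 65.7 mg/h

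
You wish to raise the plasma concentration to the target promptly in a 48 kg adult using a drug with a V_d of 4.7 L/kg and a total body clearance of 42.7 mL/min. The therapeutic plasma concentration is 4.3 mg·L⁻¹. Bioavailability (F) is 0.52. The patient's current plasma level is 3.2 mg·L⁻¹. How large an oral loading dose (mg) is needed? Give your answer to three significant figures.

477 mg

Total Vd = 4.7 × 48 = 225.6 L
The loading dose fills Vd to the target concentration; clearance is irrelevant here.
Concentration deficit ΔC = 4.3 − 3.2 = 1.100 mg/L
LD = Vd × ΔC / F = 225.6 × 1.100 / 0.52 = 477.2 mg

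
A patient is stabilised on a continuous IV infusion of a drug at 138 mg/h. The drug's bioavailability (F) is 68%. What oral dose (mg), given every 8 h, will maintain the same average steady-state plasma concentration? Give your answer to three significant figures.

To maintain the same Css, the systemic dosing rate must be unchanged: F·D/τ = infusion rate.
D = rate × τ / F = 138 × 8 / 0.68 = 1624 mg

1620 mg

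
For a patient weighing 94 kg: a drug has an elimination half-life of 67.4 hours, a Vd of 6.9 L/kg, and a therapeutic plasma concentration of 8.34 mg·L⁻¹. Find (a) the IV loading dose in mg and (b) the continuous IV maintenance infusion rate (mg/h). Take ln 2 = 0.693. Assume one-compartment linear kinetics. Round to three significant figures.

(a) 5410 mg; (b) 55.6 mg/h

Total Vd = 6.9 × 94 = 648.6 L
LD = Vd × C = 648.6 × 8.34 = 5409 mg
CL = 0.693 × Vd / t½ = 0.693 × 648.6 / 67.4 = 6.669 L/h
Infusion rate = CL × Css = 6.669 × 8.34 = 55.62 mg/h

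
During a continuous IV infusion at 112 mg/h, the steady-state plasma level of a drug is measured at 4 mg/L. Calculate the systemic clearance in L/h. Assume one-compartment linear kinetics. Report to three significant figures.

At steady state, infusion rate = CL × Css, so CL = rate / Css.
CL = 112 / 4 = 28.00 L/h

28.0 L/h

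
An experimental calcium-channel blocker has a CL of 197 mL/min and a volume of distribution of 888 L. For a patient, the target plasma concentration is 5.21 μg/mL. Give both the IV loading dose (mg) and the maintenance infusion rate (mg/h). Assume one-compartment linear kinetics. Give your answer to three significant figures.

(a) 4630 mg; (b) 61.6 mg/h

Loading dose = Vd × C = 888.0 × 5.21 = 4626 mg
Convert clearance: 197 mL/min × 60 min/h ÷ 1000 mL/L = 11.82 L/h
Maintenance: replace elimination → rate = CL × Css = 11.82 × 5.21 = 61.58 mg/h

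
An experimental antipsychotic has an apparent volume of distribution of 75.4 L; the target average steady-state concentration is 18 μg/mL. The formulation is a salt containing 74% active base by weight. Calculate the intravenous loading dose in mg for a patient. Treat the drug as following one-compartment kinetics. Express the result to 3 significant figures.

The loading dose fills Vd to the target concentration.
LD = Vd × C / S = 75.40 × 18.00 / 0.74 = 1834 mg

1830 mg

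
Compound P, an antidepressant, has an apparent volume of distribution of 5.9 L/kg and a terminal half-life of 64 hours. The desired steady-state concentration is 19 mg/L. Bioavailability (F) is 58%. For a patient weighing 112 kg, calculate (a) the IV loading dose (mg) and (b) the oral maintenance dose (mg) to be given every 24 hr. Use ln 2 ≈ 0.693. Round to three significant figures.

(a) 12600 mg; (b) 5630 mg

Vd(total) = 112 kg × 5.9 L/kg = 660.8 L
LD = Vd × C = 660.8 × 19 = 12560 mg
CL = 0.693 × Vd / t½ = 0.693 × 660.8 / 64 = 7.155 L/h
D = CL × Css × τ / F = 7.155 × 19 × 24 / 0.58 = 5625 mg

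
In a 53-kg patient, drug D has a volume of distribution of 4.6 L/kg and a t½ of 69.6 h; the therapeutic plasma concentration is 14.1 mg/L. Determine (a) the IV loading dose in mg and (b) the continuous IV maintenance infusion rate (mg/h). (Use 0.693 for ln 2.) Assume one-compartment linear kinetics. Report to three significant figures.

Vd(total) = 53 kg × 4.6 L/kg = 243.8 L
LD = Vd × C = 243.8 × 14.1 = 3438 mg
CL = 0.693 × Vd / t½ = 0.693 × 243.8 / 69.6 = 2.427 L/h
Infusion rate = CL × Css = 2.427 × 14.1 = 34.22 mg/h

(a) 3440 mg; (b) 34.2 mg/h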